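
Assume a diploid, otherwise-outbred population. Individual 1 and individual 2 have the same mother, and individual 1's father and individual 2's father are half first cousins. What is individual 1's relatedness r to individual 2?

With two independent routes of shared ancestry, r is the sum of the two contributions.
Individual 1 and individual 2 are related in two ways: half-sibs through their shared mother (r = 1/4) and half second cousins through their fathers (r = 1/64).
r = 1/4 + 1/64 = 17/64 = 0.265625.

0.265625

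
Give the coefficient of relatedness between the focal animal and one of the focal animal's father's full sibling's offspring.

Each parent–offspring link contributes a factor of 1/2, and independent paths through distinct common ancestors add.
First cousins share one grandparent pair — two paths of length 4: r = 2·(1/2)^4 = 1/8.

0.125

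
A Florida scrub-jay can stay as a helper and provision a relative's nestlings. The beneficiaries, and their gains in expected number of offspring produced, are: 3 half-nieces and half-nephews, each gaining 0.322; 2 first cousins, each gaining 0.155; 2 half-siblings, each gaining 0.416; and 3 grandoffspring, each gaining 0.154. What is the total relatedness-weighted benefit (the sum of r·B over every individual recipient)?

r to a half-niece or half-nephew = 0.125 (half-aunt/uncle↔niece/nephew: one path of length 3: r = (1/2)^3 = 1/8).
r to a first cousin = 1/8 (first cousins share one grandparent pair — two paths of length 4: r = 2·(1/2)^4 = 1/8).
r to a half-sibling = 0.25 (half-sibs share one parent — one path of length 2: r = (1/2)^2 = 1/4).
r to a grandoffspring = 1/4 (two parent–offspring links: r = (1/2)^2 = 1/4).
Summing one r·B term per recipient: 3·0.125·0.322 + 2·0.125·0.155 + 2·0.25·0.416 + 3·0.25·0.154 = 0.483.

0.483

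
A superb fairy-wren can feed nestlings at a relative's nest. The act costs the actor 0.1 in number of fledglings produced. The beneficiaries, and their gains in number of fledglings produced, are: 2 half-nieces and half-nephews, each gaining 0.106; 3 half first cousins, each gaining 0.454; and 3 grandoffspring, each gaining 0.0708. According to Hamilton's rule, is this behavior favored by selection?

Yes

Hamilton's rule: the trait is favored when the sum of r·B over every recipient exceeds the actor's cost C.
r to a half-niece or half-nephew = 0.125 (half-aunt/uncle↔niece/nephew: one path of length 3: r = (1/2)^3 = 1/8).
r to a half first cousin = 1/16 (half first cousins share one grandparent — one path of length 4: r = (1/2)^4 = 1/16).
r to a grandoffspring = 1/4 (two parent–offspring links: r = (1/2)^2 = 1/4).
Summing one r·B term per recipient: 2·0.125·0.106 + 3·0.0625·0.454 + 3·0.25·0.0708 = 0.164725.
0.164725 > 0.1: the indirect benefit exceeds the cost.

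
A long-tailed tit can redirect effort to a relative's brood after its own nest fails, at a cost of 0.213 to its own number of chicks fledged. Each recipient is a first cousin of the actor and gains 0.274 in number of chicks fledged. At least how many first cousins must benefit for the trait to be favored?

7

r to a first cousin = 0.125 (first cousins share one grandparent pair — two paths of length 4: r = 2·(1/2)^4 = 1/8).
Hamilton's rule: n·r·B > C  ⇒  n > C/(r·B) = 0.213/(0.125·0.274) = 6.219.
The smallest integer exceeding 6.219 is 7.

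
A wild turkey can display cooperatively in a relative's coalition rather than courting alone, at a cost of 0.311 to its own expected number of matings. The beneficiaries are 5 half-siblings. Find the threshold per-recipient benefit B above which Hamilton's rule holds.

0.2488

r to a half-sibling = 0.25 (half-sibs share one parent — one path of length 2: r = (1/2)^2 = 1/4).
Hamilton's rule with n recipients of equal r: n·r·B > C, so B > C/(n·r) = 0.311/(5·0.25) = 0.2488.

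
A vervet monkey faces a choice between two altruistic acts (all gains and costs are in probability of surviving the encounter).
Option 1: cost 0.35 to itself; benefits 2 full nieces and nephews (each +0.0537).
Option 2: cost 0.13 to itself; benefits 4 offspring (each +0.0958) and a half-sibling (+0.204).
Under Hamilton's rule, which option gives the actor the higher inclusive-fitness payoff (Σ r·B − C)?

Option 1: r to a full niece or nephew = 0.25.
Option 1: Σ r·B − C = (2·0.25·0.0537) − 0.35 = -0.32315.
Option 2: r to an offspring = 0.5.
Option 2: r to a half-sibling = 0.25.
Option 2: Σ r·B − C = (4·0.5·0.0958 + 1·0.25·0.204) − 0.13 = 0.1126.
Option 2 has the higher net inclusive-fitness payoff.

Option 2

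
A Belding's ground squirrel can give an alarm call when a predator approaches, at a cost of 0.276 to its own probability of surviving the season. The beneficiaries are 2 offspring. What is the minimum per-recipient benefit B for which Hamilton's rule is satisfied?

0.276

r to an offspring = 1/2 (one parent–offspring link: r = (1/2)^1 = 1/2).
Hamilton's rule with n recipients of equal r: n·r·B > C, so B > C/(n·r) = 0.276/(2·0.5) = 0.276.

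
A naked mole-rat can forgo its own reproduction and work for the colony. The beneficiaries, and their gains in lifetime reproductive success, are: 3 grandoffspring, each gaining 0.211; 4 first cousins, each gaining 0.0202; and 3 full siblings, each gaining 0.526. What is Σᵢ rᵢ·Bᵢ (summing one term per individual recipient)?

r to a grandoffspring = 1/4 (two parent–offspring links: r = (1/2)^2 = 1/4).
r to a first cousin = 1/8 (first cousins share one grandparent pair — two paths of length 4: r = 2·(1/2)^4 = 1/8).
r to a full sibling = 0.5 (full sibs share both parents — two paths of length 2: r = 2·(1/2)^2 = 1/2).
Summing one r·B term per recipient: 3·0.25·0.211 + 4·0.125·0.0202 + 3·0.5·0.526 = 0.95735.

0.95735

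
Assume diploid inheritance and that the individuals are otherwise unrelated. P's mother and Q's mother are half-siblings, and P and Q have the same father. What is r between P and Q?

0.3125

Independent pedigree routes through distinct common ancestors add.
P and Q are related in two ways: half first cousins through their mothers (r = 1/16) and half-sibs through their shared father (r = 1/4).
r = 1/16 + 1/4 = 5/16 = 0.3125.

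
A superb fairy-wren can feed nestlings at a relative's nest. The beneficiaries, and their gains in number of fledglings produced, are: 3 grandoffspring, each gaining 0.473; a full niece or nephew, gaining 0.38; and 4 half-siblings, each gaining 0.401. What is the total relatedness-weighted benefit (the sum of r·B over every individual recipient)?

0.85075

r to a grandoffspring = 0.25 (two parent–offspring links: r = (1/2)^2 = 1/4).
r to a full niece or nephew = 1/4 (full aunt/uncle↔niece/nephew: two paths of length 3 through the shared grandparent pair: r = 2·(1/2)^3 = 1/4).
r to a half-sibling = 0.25 (half-sibs share one parent — one path of length 2: r = (1/2)^2 = 1/4).
Summing one r·B term per recipient: 3·0.25·0.473 + 1·0.25·0.38 + 4·0.25·0.401 = 0.85075.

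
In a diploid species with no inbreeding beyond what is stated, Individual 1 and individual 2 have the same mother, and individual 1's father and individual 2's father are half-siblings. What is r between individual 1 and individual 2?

Relatedness sums over independent paths through distinct common ancestors.
Individual 1 and individual 2 are related in two ways: half-sibs through their shared mother (r = 1/4) and half first cousins through their fathers (r = 1/16).
r = 1/4 + 1/16 = 0.3125.

0.3125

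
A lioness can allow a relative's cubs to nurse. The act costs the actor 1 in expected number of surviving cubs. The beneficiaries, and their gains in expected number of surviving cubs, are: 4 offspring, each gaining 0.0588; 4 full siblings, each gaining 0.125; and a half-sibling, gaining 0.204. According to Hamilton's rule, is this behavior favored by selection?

No

Hamilton's rule: the trait is favored when the sum of r·B over every recipient exceeds the actor's cost C.
r to an offspring = 0.5 (one parent–offspring link: r = (1/2)^1 = 1/2).
r to a full sibling = 1/2 (full sibs share both parents — two paths of length 2: r = 2·(1/2)^2 = 1/2).
r to a half-sibling = 1/4 (half-sibs share one parent — one path of length 2: r = (1/2)^2 = 1/4).
Summing one r·B term per recipient: 4·0.5·0.0588 + 4·0.5·0.125 + 1·0.25·0.204 = 0.4186.
0.4186 < 1: the indirect benefit is less than the cost.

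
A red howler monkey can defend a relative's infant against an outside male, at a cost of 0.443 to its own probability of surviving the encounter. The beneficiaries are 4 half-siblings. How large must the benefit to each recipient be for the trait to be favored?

0.443

r to a half-sibling = 0.25 (half-sibs share one parent — one path of length 2: r = (1/2)^2 = 1/4).
Hamilton's rule with n recipients of equal r: n·r·B > C, so B > C/(n·r) = 0.443/(4·0.25) = 0.443.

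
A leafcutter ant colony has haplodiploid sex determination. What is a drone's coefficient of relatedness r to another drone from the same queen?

0.5

Haploid brothers each carry a random half of the queen's diploid genome, so on average they share half: r = 1/2.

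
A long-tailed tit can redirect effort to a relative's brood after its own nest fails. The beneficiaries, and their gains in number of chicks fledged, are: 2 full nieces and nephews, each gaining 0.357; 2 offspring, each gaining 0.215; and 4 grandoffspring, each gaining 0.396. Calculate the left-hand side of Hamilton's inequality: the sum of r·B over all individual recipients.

r to a full niece or nephew = 0.25 (full aunt/uncle↔niece/nephew: two paths of length 3 through the shared grandparent pair: r = 2·(1/2)^3 = 1/4).
r to an offspring = 0.5 (one parent–offspring link: r = (1/2)^1 = 1/2).
r to a grandoffspring = 1/4 (two parent–offspring links: r = (1/2)^2 = 1/4).
Summing one r·B term per recipient: 2·0.25·0.357 + 2·0.5·0.215 + 4·0.25·0.396 = 0.7895.

0.7895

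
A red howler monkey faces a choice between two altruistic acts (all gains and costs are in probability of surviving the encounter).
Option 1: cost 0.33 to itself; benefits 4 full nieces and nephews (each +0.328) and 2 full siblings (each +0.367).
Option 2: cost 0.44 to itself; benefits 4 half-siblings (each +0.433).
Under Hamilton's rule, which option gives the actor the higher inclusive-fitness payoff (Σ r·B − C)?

Option 1: r to a full niece or nephew = 0.25.
Option 1: r to a full sibling = 0.5.
Option 1: Σ r·B − C = (4·0.25·0.328 + 2·0.5·0.367) − 0.33 = 0.365.
Option 2: r to a half-sibling = 0.25.
Option 2: Σ r·B − C = (4·0.25·0.433) − 0.44 = -0.007.
Option 1 has the higher net inclusive-fitness payoff.

Option 1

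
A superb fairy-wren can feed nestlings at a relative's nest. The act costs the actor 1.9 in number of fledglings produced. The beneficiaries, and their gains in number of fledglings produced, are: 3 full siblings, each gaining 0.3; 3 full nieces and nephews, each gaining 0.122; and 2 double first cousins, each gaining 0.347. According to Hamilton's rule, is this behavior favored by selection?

No

Hamilton's rule: the trait is favored when the sum of r·B over every recipient exceeds the actor's cost C.
r to a full sibling = 1/2 (full sibs share both parents — two paths of length 2: r = 2·(1/2)^2 = 1/2).
r to a full niece or nephew = 1/4 (full aunt/uncle↔niece/nephew: two paths of length 3 through the shared grandparent pair: r = 2·(1/2)^3 = 1/4).
r to a double first cousin = 0.25 (double first cousins share both grandparent pairs — four paths of length 4: r = 4·(1/2)^4 = 1/4).
Summing one r·B term per recipient: 3·0.5·0.3 + 3·0.25·0.122 + 2·0.25·0.347 = 0.715.
0.715 < 1.9: the indirect benefit is less than the cost.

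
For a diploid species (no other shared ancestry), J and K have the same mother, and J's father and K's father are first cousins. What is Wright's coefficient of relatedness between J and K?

Independent pedigree routes through distinct common ancestors add.
J and K are related in two ways: half-sibs through their shared mother (r = 1/4) and second cousins through their fathers (r = 1/32).
r = 1/4 + 1/32 = 0.28125.

0.28125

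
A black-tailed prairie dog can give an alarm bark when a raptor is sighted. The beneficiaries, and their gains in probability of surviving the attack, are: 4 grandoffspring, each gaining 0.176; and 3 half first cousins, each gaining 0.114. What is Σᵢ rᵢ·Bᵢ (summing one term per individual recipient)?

0.197375

r to a grandoffspring = 0.25 (two parent–offspring links: r = (1/2)^2 = 1/4).
r to a half first cousin = 0.0625 (half first cousins share one grandparent — one path of length 4: r = (1/2)^4 = 1/16).
Summing one r·B term per recipient: 4·0.25·0.176 + 3·0.0625·0.114 = 0.197375.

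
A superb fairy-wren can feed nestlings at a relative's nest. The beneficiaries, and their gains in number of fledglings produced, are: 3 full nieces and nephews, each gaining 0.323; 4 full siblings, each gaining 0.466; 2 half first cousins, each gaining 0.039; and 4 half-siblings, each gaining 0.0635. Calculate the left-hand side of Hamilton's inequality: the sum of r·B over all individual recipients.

r to a full niece or nephew = 0.25 (full aunt/uncle↔niece/nephew: two paths of length 3 through the shared grandparent pair: r = 2·(1/2)^3 = 1/4).
r to a full sibling = 1/2 (full sibs share both parents — two paths of length 2: r = 2·(1/2)^2 = 1/2).
r to a half first cousin = 1/16 (half first cousins share one grandparent — one path of length 4: r = (1/2)^4 = 1/16).
r to a half-sibling = 0.25 (half-sibs share one parent — one path of length 2: r = (1/2)^2 = 1/4).
Summing one r·B term per recipient: 3·0.25·0.323 + 4·0.5·0.466 + 2·0.0625·0.039 + 4·0.25·0.0635 = 1.242625.

1.242625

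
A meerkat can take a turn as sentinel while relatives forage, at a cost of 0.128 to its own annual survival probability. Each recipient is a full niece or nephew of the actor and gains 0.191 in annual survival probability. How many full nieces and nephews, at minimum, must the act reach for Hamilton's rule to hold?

r to a full niece or nephew = 0.25 (full aunt/uncle↔niece/nephew: two paths of length 3 through the shared grandparent pair: r = 2·(1/2)^3 = 1/4).
Hamilton's rule: n·r·B > C  ⇒  n > C/(r·B) = 0.128/(0.25·0.191) = 2.681.
The smallest integer exceeding 2.681 is 3.

3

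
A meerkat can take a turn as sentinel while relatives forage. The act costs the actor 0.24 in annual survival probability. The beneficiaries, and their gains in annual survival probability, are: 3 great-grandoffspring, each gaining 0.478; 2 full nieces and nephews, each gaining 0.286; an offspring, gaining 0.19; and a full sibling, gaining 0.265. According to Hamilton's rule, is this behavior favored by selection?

Yes

Hamilton's rule: the trait is favored when the sum of r·B over every recipient exceeds the actor's cost C.
r to a great-grandoffspring = 1/8 (three parent–offspring links: r = (1/2)^3 = 1/8).
r to a full niece or nephew = 1/4 (full aunt/uncle↔niece/nephew: two paths of length 3 through the shared grandparent pair: r = 2·(1/2)^3 = 1/4).
r to an offspring = 0.5 (one parent–offspring link: r = (1/2)^1 = 1/2).
r to a full sibling = 1/2 (full sibs share both parents — two paths of length 2: r = 2·(1/2)^2 = 1/2).
Summing one r·B term per recipient: 3·0.125·0.478 + 2·0.25·0.286 + 1·0.5·0.19 + 1·0.5·0.265 = 0.54975.
0.54975 > 0.24: the indirect benefit exceeds the cost.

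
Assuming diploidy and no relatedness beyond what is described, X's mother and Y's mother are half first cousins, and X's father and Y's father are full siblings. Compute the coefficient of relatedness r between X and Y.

Relatedness sums over independent paths through distinct common ancestors.
X and Y are related in two ways: half second cousins through their mothers (r = 1/64) and first cousins through their fathers (r = 1/8).
r = 1/64 + 1/8 = 9/64 = 0.140625.

0.140625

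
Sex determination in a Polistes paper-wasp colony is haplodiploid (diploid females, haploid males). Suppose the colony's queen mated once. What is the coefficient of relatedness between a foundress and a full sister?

0.75

Haplodiploid full sisters inherit their father's entire haploid genome identically (contributing 1/2) and on average half of their mother's contribution (1/2 · 1/2 = 1/4); r = 1/2 + 1/4 = 3/4.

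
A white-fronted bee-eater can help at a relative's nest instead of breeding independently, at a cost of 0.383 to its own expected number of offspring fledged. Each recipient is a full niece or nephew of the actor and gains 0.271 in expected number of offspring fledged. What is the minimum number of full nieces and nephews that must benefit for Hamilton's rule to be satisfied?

r to a full niece or nephew = 0.25 (full aunt/uncle↔niece/nephew: two paths of length 3 through the shared grandparent pair: r = 2·(1/2)^3 = 1/4).
Hamilton's rule: n·r·B > C  ⇒  n > C/(r·B) = 0.383/(0.25·0.271) = 5.653.
The smallest integer exceeding 5.653 is 6.

6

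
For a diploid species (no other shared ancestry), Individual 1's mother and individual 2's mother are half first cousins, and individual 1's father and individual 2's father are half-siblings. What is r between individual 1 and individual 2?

With two independent routes of shared ancestry, r is the sum of the two contributions.
Individual 1 and individual 2 are related in two ways: half second cousins through their mothers (r = 1/64) and half first cousins through their fathers (r = 1/16).
r = 1/64 + 1/16 = 5/64 = 0.078125.

0.078125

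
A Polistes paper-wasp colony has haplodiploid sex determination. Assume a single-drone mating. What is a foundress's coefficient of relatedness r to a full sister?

Haplodiploid full sisters inherit their father's entire haploid genome identically (contributing 1/2) and on average half of their mother's contribution (1/2 · 1/2 = 1/4); r = 1/2 + 1/4 = 3/4.

0.75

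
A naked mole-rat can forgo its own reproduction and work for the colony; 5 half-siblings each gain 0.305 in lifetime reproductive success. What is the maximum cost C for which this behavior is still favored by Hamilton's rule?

0.38125

r to a half-sibling = 1/4 (half-sibs share one parent — one path of length 2: r = (1/2)^2 = 1/4).
Hamilton's rule: n·r·B > C, so the trait is favored while C < n·r·B = 5·0.25·0.305 = 0.38125.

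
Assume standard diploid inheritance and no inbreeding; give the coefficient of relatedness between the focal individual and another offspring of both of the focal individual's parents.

Each parent–offspring link contributes a factor of 1/2, and independent paths through distinct common ancestors add.
Full sibs share both parents — two paths of length 2: r = 2·(1/2)^2 = 1/2.

0.5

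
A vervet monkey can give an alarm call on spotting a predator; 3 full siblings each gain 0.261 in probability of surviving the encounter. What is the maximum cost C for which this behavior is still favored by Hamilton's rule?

r to a full sibling = 1/2 (full sibs share both parents — two paths of length 2: r = 2·(1/2)^2 = 1/2).
Hamilton's rule: n·r·B > C, so the trait is favored while C < n·r·B = 3·0.5·0.261 = 0.3915.

0.3915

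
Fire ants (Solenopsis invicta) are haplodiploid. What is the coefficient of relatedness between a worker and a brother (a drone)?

0.25

Her haploid brother carries none of their father's genes and a random half of their mother's genome; that half matches the maternal half of her own genome with probability 1/2: r = 1/2 · 1/2 = 1/4.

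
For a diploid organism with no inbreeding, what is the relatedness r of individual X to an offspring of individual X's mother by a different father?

0.25

Each parent–offspring link contributes a factor of 1/2, and independent paths through distinct common ancestors add.
Half-sibs share one parent — one path of length 2: r = (1/2)^2 = 1/4.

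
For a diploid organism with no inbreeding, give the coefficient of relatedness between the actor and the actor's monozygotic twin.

Each parent–offspring link contributes a factor of 1/2, and independent paths through distinct common ancestors add.
Monozygotic twins share every allele identical by descent: r = 1.

1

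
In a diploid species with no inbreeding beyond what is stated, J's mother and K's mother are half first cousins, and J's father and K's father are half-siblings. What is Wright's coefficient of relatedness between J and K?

Wright's path rule: contributions from independent ancestry routes add.
J and K are related in two ways: half second cousins through their mothers (r = 1/64) and half first cousins through their fathers (r = 1/16).
r = 1/64 + 1/16 = 0.078125.

0.078125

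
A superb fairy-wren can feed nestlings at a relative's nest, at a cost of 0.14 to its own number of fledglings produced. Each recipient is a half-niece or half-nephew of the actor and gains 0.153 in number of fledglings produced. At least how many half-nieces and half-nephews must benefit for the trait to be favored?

r to a half-niece or half-nephew = 0.125 (half-aunt/uncle↔niece/nephew: one path of length 3: r = (1/2)^3 = 1/8).
Hamilton's rule: n·r·B > C  ⇒  n > C/(r·B) = 0.14/(0.125·0.153) = 7.32.
The smallest integer exceeding 7.32 is 8.

8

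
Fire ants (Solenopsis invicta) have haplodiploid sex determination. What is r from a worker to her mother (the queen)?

One meiotic link between diploid queen and diploid daughter: r = 1/2.

0.5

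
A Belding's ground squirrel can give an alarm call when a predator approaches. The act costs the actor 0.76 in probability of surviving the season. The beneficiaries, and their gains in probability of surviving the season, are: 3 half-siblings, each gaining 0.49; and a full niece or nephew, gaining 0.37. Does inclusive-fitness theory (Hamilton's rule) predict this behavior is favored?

Hamilton's rule: the trait is favored when the sum of r·B over every recipient exceeds the actor's cost C.
r to a half-sibling = 0.25 (half-sibs share one parent — one path of length 2: r = (1/2)^2 = 1/4).
r to a full niece or nephew = 0.25 (full aunt/uncle↔niece/nephew: two paths of length 3 through the shared grandparent pair: r = 2·(1/2)^3 = 1/4).
Summing one r·B term per recipient: 3·0.25·0.49 + 1·0.25·0.37 = 0.46.
0.46 < 0.76: the indirect benefit is less than the cost.

No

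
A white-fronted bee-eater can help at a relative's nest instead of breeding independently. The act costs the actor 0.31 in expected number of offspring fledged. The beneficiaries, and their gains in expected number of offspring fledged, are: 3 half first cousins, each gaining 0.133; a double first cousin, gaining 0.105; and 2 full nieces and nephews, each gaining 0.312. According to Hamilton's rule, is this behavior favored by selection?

Hamilton's rule: the trait is favored when the sum of r·B over every recipient exceeds the actor's cost C.
r to a half first cousin = 0.0625 (half first cousins share one grandparent — one path of length 4: r = (1/2)^4 = 1/16).
r to a double first cousin = 1/4 (double first cousins share both grandparent pairs — four paths of length 4: r = 4·(1/2)^4 = 1/4).
r to a full niece or nephew = 0.25 (full aunt/uncle↔niece/nephew: two paths of length 3 through the shared grandparent pair: r = 2·(1/2)^3 = 1/4).
Summing one r·B term per recipient: 3·0.0625·0.133 + 1·0.25·0.105 + 2·0.25·0.312 = 0.2071875.
0.2071875 < 0.31: the indirect benefit is less than the cost.

No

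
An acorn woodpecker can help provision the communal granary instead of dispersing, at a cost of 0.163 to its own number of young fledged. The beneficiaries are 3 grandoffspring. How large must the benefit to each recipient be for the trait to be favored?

0.2173

r to a grandoffspring = 1/4 (two parent–offspring links: r = (1/2)^2 = 1/4).
Hamilton's rule with n recipients of equal r: n·r·B > C, so B > C/(n·r) = 0.163/(3·0.25) = 0.2173.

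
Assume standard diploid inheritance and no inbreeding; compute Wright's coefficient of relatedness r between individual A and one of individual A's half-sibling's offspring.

0.125

Each parent–offspring link contributes a factor of 1/2, and independent paths through distinct common ancestors add.
Half-aunt/uncle↔niece/nephew: one path of length 3: r = (1/2)^3 = 1/8.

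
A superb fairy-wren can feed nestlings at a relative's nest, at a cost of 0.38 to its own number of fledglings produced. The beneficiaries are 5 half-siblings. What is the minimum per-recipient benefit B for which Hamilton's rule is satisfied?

r to a half-sibling = 1/4 (half-sibs share one parent — one path of length 2: r = (1/2)^2 = 1/4).
Hamilton's rule with n recipients of equal r: n·r·B > C, so B > C/(n·r) = 0.38/(5·0.25) = 0.304.

0.304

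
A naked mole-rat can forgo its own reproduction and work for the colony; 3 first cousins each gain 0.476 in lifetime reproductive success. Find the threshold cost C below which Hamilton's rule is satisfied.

r to a first cousin = 1/8 (first cousins share one grandparent pair — two paths of length 4: r = 2·(1/2)^4 = 1/8).
Hamilton's rule: n·r·B > C, so the trait is favored while C < n·r·B = 3·0.125·0.476 = 0.1785.

0.1785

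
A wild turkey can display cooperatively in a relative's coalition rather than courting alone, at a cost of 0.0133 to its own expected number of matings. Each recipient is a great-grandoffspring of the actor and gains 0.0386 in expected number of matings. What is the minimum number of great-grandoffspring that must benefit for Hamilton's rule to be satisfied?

r to a great-grandoffspring = 1/8 (three parent–offspring links: r = (1/2)^3 = 1/8).
Hamilton's rule: n·r·B > C  ⇒  n > C/(r·B) = 0.0133/(0.125·0.0386) = 2.756.
The smallest integer exceeding 2.756 is 3.

3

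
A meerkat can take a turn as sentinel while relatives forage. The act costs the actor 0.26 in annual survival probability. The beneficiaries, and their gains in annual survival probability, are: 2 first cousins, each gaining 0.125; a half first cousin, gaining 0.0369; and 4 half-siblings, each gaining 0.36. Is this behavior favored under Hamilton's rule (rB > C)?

Yes

Hamilton's rule: the trait is favored when the sum of r·B over every recipient exceeds the actor's cost C.
r to a first cousin = 0.125 (first cousins share one grandparent pair — two paths of length 4: r = 2·(1/2)^4 = 1/8).
r to a half first cousin = 0.0625 (half first cousins share one grandparent — one path of length 4: r = (1/2)^4 = 1/16).
r to a half-sibling = 0.25 (half-sibs share one parent — one path of length 2: r = (1/2)^2 = 1/4).
Summing one r·B term per recipient: 2·0.125·0.125 + 1·0.0625·0.0369 + 4·0.25·0.36 = 0.39355625.
0.39355625 > 0.26: the indirect benefit exceeds the cost.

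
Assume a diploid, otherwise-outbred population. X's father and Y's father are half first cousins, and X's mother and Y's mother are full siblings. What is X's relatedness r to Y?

Independent pedigree routes through distinct common ancestors add.
X and Y are related in two ways: half second cousins through their fathers (r = 1/64) and first cousins through their mothers (r = 1/8).
r = 1/64 + 1/8 = 0.140625.

0.140625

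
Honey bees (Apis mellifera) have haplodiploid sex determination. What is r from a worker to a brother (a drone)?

0.25

Her haploid brother carries none of their father's genes and a random half of their mother's genome; that half matches the maternal half of her own genome with probability 1/2: r = 1/2 · 1/2 = 1/4.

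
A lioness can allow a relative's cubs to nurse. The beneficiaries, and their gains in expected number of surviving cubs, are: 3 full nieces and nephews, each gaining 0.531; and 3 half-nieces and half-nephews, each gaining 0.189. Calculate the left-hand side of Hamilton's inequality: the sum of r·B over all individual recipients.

0.469125

r to a full niece or nephew = 1/4 (full aunt/uncle↔niece/nephew: two paths of length 3 through the shared grandparent pair: r = 2·(1/2)^3 = 1/4).
r to a half-niece or half-nephew = 0.125 (half-aunt/uncle↔niece/nephew: one path of length 3: r = (1/2)^3 = 1/8).
Summing one r·B term per recipient: 3·0.25·0.531 + 3·0.125·0.189 = 0.469125.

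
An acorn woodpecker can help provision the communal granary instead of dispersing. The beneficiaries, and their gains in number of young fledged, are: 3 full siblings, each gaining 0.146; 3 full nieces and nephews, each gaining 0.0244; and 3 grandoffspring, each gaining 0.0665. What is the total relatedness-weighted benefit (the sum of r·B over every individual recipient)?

0.287175

r to a full sibling = 1/2 (full sibs share both parents — two paths of length 2: r = 2·(1/2)^2 = 1/2).
r to a full niece or nephew = 1/4 (full aunt/uncle↔niece/nephew: two paths of length 3 through the shared grandparent pair: r = 2·(1/2)^3 = 1/4).
r to a grandoffspring = 0.25 (two parent–offspring links: r = (1/2)^2 = 1/4).
Summing one r·B term per recipient: 3·0.5·0.146 + 3·0.25·0.0244 + 3·0.25·0.0665 = 0.287175.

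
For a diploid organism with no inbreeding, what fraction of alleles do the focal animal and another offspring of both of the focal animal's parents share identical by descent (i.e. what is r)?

0.5

Each parent–offspring link contributes a factor of 1/2, and independent paths through distinct common ancestors add.
Full sibs share both parents — two paths of length 2: r = 2·(1/2)^2 = 1/2.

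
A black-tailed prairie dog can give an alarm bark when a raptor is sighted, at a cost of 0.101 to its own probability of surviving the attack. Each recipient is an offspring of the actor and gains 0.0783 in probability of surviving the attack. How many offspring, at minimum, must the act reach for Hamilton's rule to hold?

3

r to an offspring = 0.5 (one parent–offspring link: r = (1/2)^1 = 1/2).
Hamilton's rule: n·r·B > C  ⇒  n > C/(r·B) = 0.101/(0.5·0.0783) = 2.58.
The smallest integer exceeding 2.58 is 3.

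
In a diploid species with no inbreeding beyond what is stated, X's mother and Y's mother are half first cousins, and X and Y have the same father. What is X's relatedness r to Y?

0.265625

Relatedness sums over independent paths through distinct common ancestors.
X and Y are related in two ways: half second cousins through their mothers (r = 1/64) and half-sibs through their shared father (r = 1/4).
r = 1/64 + 1/4 = 17/64 = 0.265625.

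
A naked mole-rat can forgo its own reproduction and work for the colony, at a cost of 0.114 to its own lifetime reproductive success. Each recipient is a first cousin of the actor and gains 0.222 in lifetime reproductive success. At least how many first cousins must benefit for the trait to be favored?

5

r to a first cousin = 1/8 (first cousins share one grandparent pair — two paths of length 4: r = 2·(1/2)^4 = 1/8).
Hamilton's rule: n·r·B > C  ⇒  n > C/(r·B) = 0.114/(0.125·0.222) = 4.108.
The smallest integer exceeding 4.108 is 5.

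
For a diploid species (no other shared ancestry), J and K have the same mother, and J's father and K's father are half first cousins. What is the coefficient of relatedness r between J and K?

Wright's path rule: contributions from independent ancestry routes add.
J and K are related in two ways: half-sibs through their shared mother (r = 1/4) and half second cousins through their fathers (r = 1/64).
r = 1/4 + 1/64 = 0.265625.

0.265625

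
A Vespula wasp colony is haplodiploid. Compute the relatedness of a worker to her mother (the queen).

0.5

One meiotic link between diploid queen and diploid daughter: r = 1/2.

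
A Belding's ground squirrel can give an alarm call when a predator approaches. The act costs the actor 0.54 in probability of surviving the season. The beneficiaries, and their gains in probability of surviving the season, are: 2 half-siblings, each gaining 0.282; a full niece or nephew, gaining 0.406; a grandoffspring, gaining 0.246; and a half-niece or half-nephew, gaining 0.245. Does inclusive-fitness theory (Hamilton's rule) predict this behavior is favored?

Hamilton's rule: the trait is favored when the sum of r·B over every recipient exceeds the actor's cost C.
r to a half-sibling = 1/4 (half-sibs share one parent — one path of length 2: r = (1/2)^2 = 1/4).
r to a full niece or nephew = 0.25 (full aunt/uncle↔niece/nephew: two paths of length 3 through the shared grandparent pair: r = 2·(1/2)^3 = 1/4).
r to a grandoffspring = 0.25 (two parent–offspring links: r = (1/2)^2 = 1/4).
r to a half-niece or half-nephew = 0.125 (half-aunt/uncle↔niece/nephew: one path of length 3: r = (1/2)^3 = 1/8).
Summing one r·B term per recipient: 2·0.25·0.282 + 1·0.25·0.406 + 1·0.25·0.246 + 1·0.125·0.245 = 0.334625.
0.334625 < 0.54: the indirect benefit is less than the cost.

No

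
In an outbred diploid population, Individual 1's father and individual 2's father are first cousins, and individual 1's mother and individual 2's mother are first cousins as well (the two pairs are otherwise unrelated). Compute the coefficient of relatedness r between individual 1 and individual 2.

0.0625

With two independent routes of shared ancestry, r is the sum of the two contributions.
Individual 1 and individual 2 are related in two ways: second cousins through their fathers (r = 1/32) and second cousins through their mothers (r = 1/32).
r = 1/32 + 1/32 = 0.0625.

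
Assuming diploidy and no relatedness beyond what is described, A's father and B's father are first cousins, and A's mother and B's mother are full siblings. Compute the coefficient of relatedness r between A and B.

Independent pedigree routes through distinct common ancestors add.
A and B are related in two ways: second cousins through their fathers (r = 1/32) and first cousins through their mothers (r = 1/8).
r = 1/32 + 1/8 = 5/32 = 0.15625.

0.15625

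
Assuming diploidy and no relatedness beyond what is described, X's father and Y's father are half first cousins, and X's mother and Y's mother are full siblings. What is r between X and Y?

Relatedness sums over independent paths through distinct common ancestors.
X and Y are related in two ways: half second cousins through their fathers (r = 1/64) and first cousins through their mothers (r = 1/8).
r = 1/64 + 1/8 = 9/64 = 0.140625.

0.140625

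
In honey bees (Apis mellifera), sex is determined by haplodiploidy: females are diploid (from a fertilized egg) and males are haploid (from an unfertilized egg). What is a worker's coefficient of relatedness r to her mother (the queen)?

One meiotic link between diploid queen and diploid daughter: r = 1/2.

0.5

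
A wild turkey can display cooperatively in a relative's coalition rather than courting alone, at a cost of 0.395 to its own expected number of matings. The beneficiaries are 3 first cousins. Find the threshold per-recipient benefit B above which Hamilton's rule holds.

1.0533

r to a first cousin = 1/8 (first cousins share one grandparent pair — two paths of length 4: r = 2·(1/2)^4 = 1/8).
Hamilton's rule with n recipients of equal r: n·r·B > C, so B > C/(n·r) = 0.395/(3·0.125) = 1.0533.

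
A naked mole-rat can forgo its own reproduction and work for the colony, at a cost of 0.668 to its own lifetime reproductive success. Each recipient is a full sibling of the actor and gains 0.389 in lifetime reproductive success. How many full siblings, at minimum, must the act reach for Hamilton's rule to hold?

r to a full sibling = 1/2 (full sibs share both parents — two paths of length 2: r = 2·(1/2)^2 = 1/2).
Hamilton's rule: n·r·B > C  ⇒  n > C/(r·B) = 0.668/(0.5·0.389) = 3.434.
The smallest integer exceeding 3.434 is 4.

4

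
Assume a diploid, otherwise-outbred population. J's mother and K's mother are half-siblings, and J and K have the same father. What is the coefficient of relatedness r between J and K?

With two independent routes of shared ancestry, r is the sum of the two contributions.
J and K are related in two ways: half first cousins through their mothers (r = 1/16) and half-sibs through their shared father (r = 1/4).
r = 1/16 + 1/4 = 0.3125.

0.3125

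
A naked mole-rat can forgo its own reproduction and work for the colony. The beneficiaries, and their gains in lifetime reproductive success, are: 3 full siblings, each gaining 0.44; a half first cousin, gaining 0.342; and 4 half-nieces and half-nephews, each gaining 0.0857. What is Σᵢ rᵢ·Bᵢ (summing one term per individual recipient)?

r to a full sibling = 1/2 (full sibs share both parents — two paths of length 2: r = 2·(1/2)^2 = 1/2).
r to a half first cousin = 1/16 (half first cousins share one grandparent — one path of length 4: r = (1/2)^4 = 1/16).
r to a half-niece or half-nephew = 0.125 (half-aunt/uncle↔niece/nephew: one path of length 3: r = (1/2)^3 = 1/8).
Summing one r·B term per recipient: 3·0.5·0.44 + 1·0.0625·0.342 + 4·0.125·0.0857 = 0.724225.

0.724225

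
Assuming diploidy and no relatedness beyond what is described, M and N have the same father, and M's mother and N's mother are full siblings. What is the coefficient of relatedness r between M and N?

0.375

Relatedness sums over independent paths through distinct common ancestors.
M and N are related in two ways: half-sibs through their shared father (r = 1/4) and first cousins through their mothers (r = 1/8).
r = 1/4 + 1/8 = 3/8 = 0.375.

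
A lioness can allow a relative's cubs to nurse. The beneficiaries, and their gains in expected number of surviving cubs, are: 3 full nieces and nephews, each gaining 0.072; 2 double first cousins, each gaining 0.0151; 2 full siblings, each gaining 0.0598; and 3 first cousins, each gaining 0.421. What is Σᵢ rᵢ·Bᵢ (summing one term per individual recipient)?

r to a full niece or nephew = 1/4 (full aunt/uncle↔niece/nephew: two paths of length 3 through the shared grandparent pair: r = 2·(1/2)^3 = 1/4).
r to a double first cousin = 0.25 (double first cousins share both grandparent pairs — four paths of length 4: r = 4·(1/2)^4 = 1/4).
r to a full sibling = 1/2 (full sibs share both parents — two paths of length 2: r = 2·(1/2)^2 = 1/2).
r to a first cousin = 0.125 (first cousins share one grandparent pair — two paths of length 4: r = 2·(1/2)^4 = 1/8).
Summing one r·B term per recipient: 3·0.25·0.072 + 2·0.25·0.0151 + 2·0.5·0.0598 + 3·0.125·0.421 = 0.279225.

0.279225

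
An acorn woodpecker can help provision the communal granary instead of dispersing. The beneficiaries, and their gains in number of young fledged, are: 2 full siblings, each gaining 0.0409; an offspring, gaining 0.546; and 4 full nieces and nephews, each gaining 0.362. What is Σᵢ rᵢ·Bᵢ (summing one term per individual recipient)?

0.6759

r to a full sibling = 1/2 (full sibs share both parents — two paths of length 2: r = 2·(1/2)^2 = 1/2).
r to an offspring = 1/2 (one parent–offspring link: r = (1/2)^1 = 1/2).
r to a full niece or nephew = 0.25 (full aunt/uncle↔niece/nephew: two paths of length 3 through the shared grandparent pair: r = 2·(1/2)^3 = 1/4).
Summing one r·B term per recipient: 2·0.5·0.0409 + 1·0.5·0.546 + 4·0.25·0.362 = 0.6759.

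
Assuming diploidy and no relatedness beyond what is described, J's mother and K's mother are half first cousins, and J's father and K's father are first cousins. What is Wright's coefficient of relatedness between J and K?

0.046875

Wright's path rule: contributions from independent ancestry routes add.
J and K are related in two ways: half second cousins through their mothers (r = 1/64) and second cousins through their fathers (r = 1/32).
r = 1/64 + 1/32 = 3/64 = 0.046875.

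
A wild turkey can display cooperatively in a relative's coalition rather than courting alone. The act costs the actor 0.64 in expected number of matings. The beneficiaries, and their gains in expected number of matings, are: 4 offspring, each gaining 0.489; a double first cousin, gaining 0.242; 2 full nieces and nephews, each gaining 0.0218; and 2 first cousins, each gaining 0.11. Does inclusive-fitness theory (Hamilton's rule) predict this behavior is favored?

Hamilton's rule: the trait is favored when the sum of r·B over every recipient exceeds the actor's cost C.
r to an offspring = 1/2 (one parent–offspring link: r = (1/2)^1 = 1/2).
r to a double first cousin = 1/4 (double first cousins share both grandparent pairs — four paths of length 4: r = 4·(1/2)^4 = 1/4).
r to a full niece or nephew = 1/4 (full aunt/uncle↔niece/nephew: two paths of length 3 through the shared grandparent pair: r = 2·(1/2)^3 = 1/4).
r to a first cousin = 1/8 (first cousins share one grandparent pair — two paths of length 4: r = 2·(1/2)^4 = 1/8).
Summing one r·B term per recipient: 4·0.5·0.489 + 1·0.25·0.242 + 2·0.25·0.0218 + 2·0.125·0.11 = 1.0769.
1.0769 > 0.64: the indirect benefit exceeds the cost.

Yes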